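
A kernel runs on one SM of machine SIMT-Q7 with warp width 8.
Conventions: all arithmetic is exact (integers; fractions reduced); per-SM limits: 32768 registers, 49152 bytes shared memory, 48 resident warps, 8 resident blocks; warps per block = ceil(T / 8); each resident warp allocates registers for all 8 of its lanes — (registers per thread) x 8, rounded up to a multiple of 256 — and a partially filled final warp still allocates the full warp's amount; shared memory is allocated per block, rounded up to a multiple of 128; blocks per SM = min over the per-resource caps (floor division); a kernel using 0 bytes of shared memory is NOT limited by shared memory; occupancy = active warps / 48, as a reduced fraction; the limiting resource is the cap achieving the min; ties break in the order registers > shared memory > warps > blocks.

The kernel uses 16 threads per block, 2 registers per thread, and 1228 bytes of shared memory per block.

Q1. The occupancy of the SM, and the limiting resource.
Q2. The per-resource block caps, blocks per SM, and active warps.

Answer: occupancy 1/3, limited by blocks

registers: 64 blocks
shared memory: 38 blocks
warps: 24 blocks
blocks: 8 blocks

Answer: 8 blocks, 16 active warps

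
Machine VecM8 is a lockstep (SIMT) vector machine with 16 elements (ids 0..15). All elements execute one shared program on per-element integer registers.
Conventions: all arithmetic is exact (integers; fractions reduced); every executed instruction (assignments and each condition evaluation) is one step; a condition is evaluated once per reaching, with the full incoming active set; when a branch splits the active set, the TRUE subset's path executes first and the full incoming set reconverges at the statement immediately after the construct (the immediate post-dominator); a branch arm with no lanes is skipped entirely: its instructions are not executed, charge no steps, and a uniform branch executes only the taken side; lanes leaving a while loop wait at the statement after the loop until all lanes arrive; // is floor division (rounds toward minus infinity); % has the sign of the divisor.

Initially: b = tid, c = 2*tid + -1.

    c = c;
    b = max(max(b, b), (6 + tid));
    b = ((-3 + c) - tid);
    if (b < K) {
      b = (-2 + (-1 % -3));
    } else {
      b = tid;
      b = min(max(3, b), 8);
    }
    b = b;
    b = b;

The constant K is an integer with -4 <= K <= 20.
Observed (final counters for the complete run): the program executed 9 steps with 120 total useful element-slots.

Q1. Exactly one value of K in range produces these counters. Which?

Answer: K = 4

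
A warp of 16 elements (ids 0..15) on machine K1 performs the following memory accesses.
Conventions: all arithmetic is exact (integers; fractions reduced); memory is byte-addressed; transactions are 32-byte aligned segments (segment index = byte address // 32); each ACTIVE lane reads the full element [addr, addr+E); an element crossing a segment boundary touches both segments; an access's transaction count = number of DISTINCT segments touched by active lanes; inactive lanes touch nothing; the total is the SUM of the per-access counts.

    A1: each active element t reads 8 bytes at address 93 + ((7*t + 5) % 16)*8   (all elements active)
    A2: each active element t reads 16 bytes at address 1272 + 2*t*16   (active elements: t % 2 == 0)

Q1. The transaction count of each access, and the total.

A1: 5 transactions
A2: 16 transactions

Answer: 5,16; total 21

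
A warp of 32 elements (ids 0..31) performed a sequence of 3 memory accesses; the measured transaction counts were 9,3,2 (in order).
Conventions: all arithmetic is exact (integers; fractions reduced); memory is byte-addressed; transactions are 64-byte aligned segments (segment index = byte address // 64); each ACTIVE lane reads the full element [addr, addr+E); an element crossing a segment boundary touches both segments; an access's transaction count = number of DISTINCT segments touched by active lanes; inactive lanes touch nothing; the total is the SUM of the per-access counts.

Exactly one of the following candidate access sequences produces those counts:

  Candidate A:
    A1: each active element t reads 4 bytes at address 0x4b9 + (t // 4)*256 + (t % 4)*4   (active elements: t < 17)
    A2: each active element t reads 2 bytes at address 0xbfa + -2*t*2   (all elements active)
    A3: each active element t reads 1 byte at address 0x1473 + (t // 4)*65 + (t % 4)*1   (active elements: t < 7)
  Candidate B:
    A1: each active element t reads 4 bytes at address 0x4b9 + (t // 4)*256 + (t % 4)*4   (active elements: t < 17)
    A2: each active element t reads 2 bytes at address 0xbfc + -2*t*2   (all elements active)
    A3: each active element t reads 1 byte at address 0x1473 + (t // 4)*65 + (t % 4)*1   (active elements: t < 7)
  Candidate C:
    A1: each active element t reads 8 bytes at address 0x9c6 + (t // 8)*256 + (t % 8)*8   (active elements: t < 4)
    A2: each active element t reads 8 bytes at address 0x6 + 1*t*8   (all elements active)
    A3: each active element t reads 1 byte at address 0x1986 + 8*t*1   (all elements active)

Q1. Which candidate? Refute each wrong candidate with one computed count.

B: A2 gives 2 transactions, not 3
C: A1 gives 1 transaction, not 9
A: all counts match (9,3,2)

Answer: A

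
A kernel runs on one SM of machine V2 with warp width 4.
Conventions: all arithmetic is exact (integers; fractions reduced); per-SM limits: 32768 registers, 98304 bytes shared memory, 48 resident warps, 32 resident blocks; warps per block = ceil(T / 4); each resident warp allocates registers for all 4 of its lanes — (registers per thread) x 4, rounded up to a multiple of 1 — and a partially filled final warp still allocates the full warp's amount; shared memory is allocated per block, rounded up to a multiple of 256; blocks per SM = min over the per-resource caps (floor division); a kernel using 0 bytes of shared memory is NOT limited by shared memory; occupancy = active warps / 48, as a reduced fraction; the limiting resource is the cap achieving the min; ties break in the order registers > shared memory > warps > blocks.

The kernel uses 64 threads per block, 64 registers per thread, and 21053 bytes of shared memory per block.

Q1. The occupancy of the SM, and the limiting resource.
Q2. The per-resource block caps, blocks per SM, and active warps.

Answer: occupancy 1, limited by warps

registers: 8 blocks
shared memory: 4 blocks
warps: 3 blocks
blocks: 32 blocks

Answer: 3 blocks, 48 active warps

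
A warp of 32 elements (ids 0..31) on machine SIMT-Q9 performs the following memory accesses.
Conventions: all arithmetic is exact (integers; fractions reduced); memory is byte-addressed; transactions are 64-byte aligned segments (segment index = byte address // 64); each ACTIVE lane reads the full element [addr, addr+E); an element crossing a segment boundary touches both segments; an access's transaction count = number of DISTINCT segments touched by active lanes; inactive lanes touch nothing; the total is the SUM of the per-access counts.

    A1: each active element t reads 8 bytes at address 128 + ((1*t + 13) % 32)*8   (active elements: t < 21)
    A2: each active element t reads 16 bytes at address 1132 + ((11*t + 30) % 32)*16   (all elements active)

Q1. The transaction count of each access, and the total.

A1: 4 transactions
A2: 9 transactions

Answer: 4,9; total 13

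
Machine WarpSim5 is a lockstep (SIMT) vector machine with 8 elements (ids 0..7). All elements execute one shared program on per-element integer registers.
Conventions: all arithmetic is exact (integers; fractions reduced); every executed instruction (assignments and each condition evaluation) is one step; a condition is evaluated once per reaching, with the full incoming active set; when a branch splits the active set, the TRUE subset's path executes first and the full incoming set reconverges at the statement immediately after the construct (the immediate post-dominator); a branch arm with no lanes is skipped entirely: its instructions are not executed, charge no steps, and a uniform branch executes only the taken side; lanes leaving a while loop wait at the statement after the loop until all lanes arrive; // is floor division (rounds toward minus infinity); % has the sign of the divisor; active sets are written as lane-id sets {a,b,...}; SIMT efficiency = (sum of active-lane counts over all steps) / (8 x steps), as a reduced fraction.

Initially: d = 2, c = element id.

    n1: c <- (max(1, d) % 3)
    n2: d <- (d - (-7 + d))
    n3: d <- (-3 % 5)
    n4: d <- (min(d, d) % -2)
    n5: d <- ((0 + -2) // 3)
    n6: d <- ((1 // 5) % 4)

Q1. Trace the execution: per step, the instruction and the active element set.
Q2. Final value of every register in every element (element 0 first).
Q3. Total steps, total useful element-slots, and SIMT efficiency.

step 0: c <- (max(1, d) % 3)         {0,1,2,3,4,5,6,7}
step 1: d <- (d - (-7 + d))          {0,1,2,3,4,5,6,7}
step 2: d <- (-3 % 5)                {0,1,2,3,4,5,6,7}
step 3: d <- (min(d, d) % -2)        {0,1,2,3,4,5,6,7}
step 4: d <- ((0 + -2) // 3)         {0,1,2,3,4,5,6,7}
step 5: d <- ((1 // 5) % 4)          {0,1,2,3,4,5,6,7}

Answer: 6 steps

d: 0,0,0,0,0,0,0,0
c: 2,2,2,2,2,2,2,2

steps = 6; useful = 48; efficiency = 48/48 = 1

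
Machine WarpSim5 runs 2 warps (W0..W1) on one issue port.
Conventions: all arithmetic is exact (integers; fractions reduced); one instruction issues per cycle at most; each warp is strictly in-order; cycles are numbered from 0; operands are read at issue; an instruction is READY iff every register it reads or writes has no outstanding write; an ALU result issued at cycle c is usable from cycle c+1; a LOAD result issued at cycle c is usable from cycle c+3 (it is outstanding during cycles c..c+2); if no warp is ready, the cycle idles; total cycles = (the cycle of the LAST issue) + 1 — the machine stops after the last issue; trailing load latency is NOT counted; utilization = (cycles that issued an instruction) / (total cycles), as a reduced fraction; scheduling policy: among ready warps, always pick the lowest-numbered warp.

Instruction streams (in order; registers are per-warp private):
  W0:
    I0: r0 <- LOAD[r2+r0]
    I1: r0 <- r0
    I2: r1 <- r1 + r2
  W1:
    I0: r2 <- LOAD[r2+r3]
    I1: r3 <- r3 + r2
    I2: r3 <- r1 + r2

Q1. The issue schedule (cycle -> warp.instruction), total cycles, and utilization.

cycle 0: W0.I0
cycle 1: W1.I0
cycle 2: idle
cycle 3: W0.I1
cycle 4: W0.I2
cycle 5: W1.I1
cycle 6: W1.I2

Answer: 7 cycles, utilization 6/7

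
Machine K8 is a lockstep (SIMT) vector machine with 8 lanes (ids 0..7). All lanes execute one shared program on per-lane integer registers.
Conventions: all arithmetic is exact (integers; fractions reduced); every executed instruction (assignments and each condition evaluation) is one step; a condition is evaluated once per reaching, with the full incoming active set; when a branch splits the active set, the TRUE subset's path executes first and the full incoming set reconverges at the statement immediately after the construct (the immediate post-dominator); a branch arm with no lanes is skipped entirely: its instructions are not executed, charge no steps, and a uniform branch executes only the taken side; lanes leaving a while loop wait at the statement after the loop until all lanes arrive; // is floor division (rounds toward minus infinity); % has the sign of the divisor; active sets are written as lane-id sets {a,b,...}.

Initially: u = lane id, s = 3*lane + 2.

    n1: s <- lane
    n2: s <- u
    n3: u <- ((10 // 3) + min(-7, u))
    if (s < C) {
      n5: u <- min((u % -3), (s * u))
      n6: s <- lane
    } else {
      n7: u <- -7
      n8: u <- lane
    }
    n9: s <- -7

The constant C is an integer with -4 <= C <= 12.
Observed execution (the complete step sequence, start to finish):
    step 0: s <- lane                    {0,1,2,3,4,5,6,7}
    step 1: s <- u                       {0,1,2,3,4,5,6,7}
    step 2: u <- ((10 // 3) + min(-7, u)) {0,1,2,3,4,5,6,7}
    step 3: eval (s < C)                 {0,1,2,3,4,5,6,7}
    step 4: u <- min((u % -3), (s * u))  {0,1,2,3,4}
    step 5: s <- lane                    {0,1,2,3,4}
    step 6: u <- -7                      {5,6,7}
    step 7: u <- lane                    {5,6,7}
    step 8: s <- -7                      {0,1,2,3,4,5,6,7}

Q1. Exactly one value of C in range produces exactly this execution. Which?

Answer: C = 5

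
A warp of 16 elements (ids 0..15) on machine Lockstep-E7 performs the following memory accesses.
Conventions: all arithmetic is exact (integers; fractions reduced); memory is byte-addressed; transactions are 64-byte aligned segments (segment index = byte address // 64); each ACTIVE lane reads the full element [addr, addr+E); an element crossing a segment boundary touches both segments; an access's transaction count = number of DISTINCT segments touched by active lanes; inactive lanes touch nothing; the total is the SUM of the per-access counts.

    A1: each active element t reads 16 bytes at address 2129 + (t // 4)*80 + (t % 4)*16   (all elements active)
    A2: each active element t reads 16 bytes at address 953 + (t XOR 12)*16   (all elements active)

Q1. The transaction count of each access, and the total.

A1: 6 transactions
A2: 5 transactions

Answer: 6,5; total 11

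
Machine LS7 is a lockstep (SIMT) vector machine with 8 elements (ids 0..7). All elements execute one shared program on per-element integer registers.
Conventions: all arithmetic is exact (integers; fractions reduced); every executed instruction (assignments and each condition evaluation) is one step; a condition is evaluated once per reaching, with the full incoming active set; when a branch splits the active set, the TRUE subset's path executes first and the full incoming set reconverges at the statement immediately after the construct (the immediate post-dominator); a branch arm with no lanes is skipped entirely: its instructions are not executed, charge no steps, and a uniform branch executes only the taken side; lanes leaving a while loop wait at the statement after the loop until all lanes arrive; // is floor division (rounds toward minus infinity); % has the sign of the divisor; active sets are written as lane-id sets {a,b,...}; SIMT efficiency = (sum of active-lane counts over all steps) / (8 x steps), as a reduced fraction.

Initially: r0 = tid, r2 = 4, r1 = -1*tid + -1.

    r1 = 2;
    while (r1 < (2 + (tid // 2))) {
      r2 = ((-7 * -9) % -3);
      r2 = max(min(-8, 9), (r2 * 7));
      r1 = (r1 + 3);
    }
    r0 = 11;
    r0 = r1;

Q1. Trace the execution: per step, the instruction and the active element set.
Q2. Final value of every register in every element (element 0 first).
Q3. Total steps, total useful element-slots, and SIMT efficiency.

step 0: r1 <- 2                      {0,1,2,3,4,5,6,7}
step 1: eval (r1 < (2 + (tid // 2))) {0,1,2,3,4,5,6,7}
step 2: r2 <- ((-7 * -9) % -3)       {2,3,4,5,6,7}
step 3: r2 <- max(min(-8, 9), (r2 * 7)) {2,3,4,5,6,7}
step 4: r1 <- (r1 + 3)               {2,3,4,5,6,7}
step 5: eval (r1 < (2 + (tid // 2))) {2,3,4,5,6,7}
step 6: r0 <- 11                     {0,1,2,3,4,5,6,7}
step 7: r0 <- r1                     {0,1,2,3,4,5,6,7}

Answer: 8 steps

r0: 2,2,5,5,5,5,5,5
r2: 4,4,0,0,0,0,0,0
r1: 2,2,5,5,5,5,5,5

steps = 8; useful = 56; efficiency = 56/64 = 7/8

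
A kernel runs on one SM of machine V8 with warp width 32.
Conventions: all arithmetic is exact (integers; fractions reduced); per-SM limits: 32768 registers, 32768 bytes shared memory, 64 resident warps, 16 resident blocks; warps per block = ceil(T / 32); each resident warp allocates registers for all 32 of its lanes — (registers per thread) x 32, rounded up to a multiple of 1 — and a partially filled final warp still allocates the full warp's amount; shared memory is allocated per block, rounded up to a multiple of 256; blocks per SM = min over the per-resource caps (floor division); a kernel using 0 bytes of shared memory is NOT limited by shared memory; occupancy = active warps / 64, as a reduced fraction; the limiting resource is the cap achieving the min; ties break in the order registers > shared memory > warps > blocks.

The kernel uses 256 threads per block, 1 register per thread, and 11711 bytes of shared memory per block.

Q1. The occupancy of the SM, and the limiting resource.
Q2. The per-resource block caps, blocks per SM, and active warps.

Answer: occupancy 1/4, limited by shared memory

registers: 128 blocks
shared memory: 2 blocks
warps: 8 blocks
blocks: 16 blocks

Answer: 2 blocks, 16 active warps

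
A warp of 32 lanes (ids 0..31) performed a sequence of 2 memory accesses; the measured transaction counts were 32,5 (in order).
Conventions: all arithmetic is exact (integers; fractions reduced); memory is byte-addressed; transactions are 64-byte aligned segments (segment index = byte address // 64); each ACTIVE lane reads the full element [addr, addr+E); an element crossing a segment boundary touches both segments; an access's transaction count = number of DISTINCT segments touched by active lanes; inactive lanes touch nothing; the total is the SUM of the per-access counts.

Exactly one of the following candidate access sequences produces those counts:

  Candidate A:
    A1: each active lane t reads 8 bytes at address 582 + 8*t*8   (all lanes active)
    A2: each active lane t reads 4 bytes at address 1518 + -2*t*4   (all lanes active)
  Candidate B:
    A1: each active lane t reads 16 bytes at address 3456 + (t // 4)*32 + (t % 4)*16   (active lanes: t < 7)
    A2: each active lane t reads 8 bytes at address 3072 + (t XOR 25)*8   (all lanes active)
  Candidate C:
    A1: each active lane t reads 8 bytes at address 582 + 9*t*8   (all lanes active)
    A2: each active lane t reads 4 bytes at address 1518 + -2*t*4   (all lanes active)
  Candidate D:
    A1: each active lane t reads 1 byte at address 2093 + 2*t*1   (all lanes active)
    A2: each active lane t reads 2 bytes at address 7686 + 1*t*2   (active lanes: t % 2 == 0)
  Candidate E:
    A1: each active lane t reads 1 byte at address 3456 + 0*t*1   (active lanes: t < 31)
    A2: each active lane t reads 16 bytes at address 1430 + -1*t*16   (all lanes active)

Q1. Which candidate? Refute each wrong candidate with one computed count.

B: A1 gives 2 transactions, not 32
C: A1 gives 36 transactions, not 32
D: A1 gives 2 transactions, not 32
E: A1 gives 1 transaction, not 32
A: all counts match (32,5)

Answer: A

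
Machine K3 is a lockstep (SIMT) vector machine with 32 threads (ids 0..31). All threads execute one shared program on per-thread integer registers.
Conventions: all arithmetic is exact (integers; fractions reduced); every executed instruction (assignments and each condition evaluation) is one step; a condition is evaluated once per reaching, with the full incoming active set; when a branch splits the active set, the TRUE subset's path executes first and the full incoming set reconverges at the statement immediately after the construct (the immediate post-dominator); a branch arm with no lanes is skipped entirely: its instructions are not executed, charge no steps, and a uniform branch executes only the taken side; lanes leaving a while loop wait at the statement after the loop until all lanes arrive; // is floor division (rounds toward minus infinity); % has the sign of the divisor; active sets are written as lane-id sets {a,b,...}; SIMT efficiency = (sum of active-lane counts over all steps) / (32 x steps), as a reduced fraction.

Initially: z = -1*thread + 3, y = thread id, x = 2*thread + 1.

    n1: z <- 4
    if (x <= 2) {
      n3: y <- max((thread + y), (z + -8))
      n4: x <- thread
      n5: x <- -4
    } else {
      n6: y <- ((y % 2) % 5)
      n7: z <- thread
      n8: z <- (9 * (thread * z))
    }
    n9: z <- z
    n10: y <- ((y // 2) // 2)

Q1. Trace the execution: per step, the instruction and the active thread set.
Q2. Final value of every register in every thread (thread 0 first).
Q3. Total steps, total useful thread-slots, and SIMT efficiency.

step 0: z <- 4                       {0,1,2,3,4,5,6,7,8,9,10,11,12,13,14,15,16,17,18,19,20,21,22,23,24,25,26,27,28,29,30,31}
step 1: eval (x <= 2)                {0,1,2,3,4,5,6,7,8,9,10,11,12,13,14,15,16,17,18,19,20,21,22,23,24,25,26,27,28,29,30,31}
step 2: y <- max((thread + y), (z + -8)) {0}
step 3: x <- thread                  {0}
step 4: x <- -4                      {0}
step 5: y <- ((y % 2) % 5)           {1,2,3,4,5,6,7,8,9,10,11,12,13,14,15,16,17,18,19,20,21,22,23,24,25,26,27,28,29,30,31}
step 6: z <- thread                  {1,2,3,4,5,6,7,8,9,10,11,12,13,14,15,16,17,18,19,20,21,22,23,24,25,26,27,28,29,30,31}
step 7: z <- (9 * (thread * z))      {1,2,3,4,5,6,7,8,9,10,11,12,13,14,15,16,17,18,19,20,21,22,23,24,25,26,27,28,29,30,31}
step 8: z <- z                       {0,1,2,3,4,5,6,7,8,9,10,11,12,13,14,15,16,17,18,19,20,21,22,23,24,25,26,27,28,29,30,31}
step 9: y <- ((y // 2) // 2)         {0,1,2,3,4,5,6,7,8,9,10,11,12,13,14,15,16,17,18,19,20,21,22,23,24,25,26,27,28,29,30,31}

Answer: 10 steps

z: 4,9,36,81,144,225,324,441,576,729,900,1089,1296,1521,1764,2025,2304,2601,2916,3249,3600,3969,4356,4761,5184,5625,6084,6561,7056,7569,8100,8649
y: 0,0,0,0,0,0,0,0,0,0,0,0,0,0,0,0,0,0,0,0,0,0,0,0,0,0,0,0,0,0,0,0
x: -4,3,5,7,9,11,13,15,17,19,21,23,25,27,29,31,33,35,37,39,41,43,45,47,49,51,53,55,57,59,61,63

steps = 10; useful = 224; efficiency = 224/320 = 7/10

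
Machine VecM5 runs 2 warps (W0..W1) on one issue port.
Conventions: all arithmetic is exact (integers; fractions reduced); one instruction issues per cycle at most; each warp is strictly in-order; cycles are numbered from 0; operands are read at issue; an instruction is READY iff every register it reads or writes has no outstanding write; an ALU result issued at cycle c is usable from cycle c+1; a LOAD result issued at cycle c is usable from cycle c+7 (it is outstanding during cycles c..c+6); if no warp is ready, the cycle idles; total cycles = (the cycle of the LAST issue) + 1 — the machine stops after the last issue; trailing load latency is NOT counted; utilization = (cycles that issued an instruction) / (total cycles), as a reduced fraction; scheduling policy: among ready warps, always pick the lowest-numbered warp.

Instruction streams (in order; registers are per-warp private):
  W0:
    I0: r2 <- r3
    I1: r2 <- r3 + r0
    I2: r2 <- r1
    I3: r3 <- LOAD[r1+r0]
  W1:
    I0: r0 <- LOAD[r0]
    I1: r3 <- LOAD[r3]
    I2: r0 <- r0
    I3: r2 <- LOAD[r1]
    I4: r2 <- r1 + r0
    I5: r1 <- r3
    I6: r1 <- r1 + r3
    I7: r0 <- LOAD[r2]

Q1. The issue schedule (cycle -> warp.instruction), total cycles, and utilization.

cycle 0: W0.I0
cycle 1: W0.I1
cycle 2: W0.I2
cycle 3: W0.I3
cycle 4: W1.I0
cycle 5: W1.I1
cycle 6: idle
cycle 7: idle
cycle 8: idle
cycle 9: idle
cycle 10: idle
cycle 11: W1.I2
cycle 12: W1.I3
cycle 13: idle
cycle 14: idle
cycle 15: idle
cycle 16: idle
cycle 17: idle
cycle 18: idle
cycle 19: W1.I4
cycle 20: W1.I5
cycle 21: W1.I6
cycle 22: W1.I7

Answer: 23 cycles, utilization 12/23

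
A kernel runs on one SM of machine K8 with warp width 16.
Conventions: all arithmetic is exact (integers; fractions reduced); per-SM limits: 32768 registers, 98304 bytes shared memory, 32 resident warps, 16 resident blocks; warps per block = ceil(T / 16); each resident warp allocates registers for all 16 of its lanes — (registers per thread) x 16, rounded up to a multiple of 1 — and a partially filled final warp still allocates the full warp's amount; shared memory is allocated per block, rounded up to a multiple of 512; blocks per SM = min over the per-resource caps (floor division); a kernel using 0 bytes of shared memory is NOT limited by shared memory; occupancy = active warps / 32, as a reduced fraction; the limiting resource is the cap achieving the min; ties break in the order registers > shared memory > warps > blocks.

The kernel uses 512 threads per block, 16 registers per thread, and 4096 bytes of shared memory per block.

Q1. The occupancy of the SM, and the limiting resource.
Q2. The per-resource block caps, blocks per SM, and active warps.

Answer: occupancy 1, limited by warps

registers: 4 blocks
shared memory: 24 blocks
warps: 1 block
blocks: 16 blocks

Answer: 1 block, 32 active warps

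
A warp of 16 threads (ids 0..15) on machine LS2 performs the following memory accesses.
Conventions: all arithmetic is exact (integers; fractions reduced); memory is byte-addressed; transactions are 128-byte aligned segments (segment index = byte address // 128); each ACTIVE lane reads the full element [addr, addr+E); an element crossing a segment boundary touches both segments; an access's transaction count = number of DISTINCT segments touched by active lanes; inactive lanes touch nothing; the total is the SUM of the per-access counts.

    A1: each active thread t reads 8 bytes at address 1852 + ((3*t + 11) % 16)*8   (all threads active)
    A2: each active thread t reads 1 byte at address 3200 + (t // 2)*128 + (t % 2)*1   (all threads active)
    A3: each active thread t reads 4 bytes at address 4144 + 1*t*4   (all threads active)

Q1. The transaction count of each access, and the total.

A1: 2 transactions
A2: 8 transactions
A3: 1 transaction

Answer: 2,8,1; total 11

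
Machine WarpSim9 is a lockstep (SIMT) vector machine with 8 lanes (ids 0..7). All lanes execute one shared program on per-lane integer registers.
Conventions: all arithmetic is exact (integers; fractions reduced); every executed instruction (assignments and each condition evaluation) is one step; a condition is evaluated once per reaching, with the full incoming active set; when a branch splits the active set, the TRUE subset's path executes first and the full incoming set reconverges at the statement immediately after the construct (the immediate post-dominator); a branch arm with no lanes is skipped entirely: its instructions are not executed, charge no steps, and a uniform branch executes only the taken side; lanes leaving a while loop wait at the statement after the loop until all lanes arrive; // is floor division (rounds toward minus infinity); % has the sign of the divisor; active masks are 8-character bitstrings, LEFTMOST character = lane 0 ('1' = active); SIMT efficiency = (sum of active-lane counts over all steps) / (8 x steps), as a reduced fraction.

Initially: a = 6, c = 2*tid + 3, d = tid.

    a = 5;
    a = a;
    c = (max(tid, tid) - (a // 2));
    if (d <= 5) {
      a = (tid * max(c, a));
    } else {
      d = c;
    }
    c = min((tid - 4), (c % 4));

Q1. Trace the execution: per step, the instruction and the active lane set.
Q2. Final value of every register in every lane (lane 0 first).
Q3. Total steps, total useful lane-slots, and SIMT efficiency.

step 0: a <- 5                       11111111
step 1: a <- a                       11111111
step 2: c <- (max(tid, tid) - (a // 2)) 11111111
step 3: eval (d <= 5)                11111111
step 4: a <- (tid * max(c, a))       11111100
step 5: d <- c                       00000011
step 6: c <- min((tid - 4), (c % 4)) 11111111

Answer: 7 steps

a: 0,5,10,15,20,25,5,5
c: -4,-3,-2,-1,0,1,0,1
d: 0,1,2,3,4,5,4,5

steps = 7; useful = 48; efficiency = 48/56 = 6/7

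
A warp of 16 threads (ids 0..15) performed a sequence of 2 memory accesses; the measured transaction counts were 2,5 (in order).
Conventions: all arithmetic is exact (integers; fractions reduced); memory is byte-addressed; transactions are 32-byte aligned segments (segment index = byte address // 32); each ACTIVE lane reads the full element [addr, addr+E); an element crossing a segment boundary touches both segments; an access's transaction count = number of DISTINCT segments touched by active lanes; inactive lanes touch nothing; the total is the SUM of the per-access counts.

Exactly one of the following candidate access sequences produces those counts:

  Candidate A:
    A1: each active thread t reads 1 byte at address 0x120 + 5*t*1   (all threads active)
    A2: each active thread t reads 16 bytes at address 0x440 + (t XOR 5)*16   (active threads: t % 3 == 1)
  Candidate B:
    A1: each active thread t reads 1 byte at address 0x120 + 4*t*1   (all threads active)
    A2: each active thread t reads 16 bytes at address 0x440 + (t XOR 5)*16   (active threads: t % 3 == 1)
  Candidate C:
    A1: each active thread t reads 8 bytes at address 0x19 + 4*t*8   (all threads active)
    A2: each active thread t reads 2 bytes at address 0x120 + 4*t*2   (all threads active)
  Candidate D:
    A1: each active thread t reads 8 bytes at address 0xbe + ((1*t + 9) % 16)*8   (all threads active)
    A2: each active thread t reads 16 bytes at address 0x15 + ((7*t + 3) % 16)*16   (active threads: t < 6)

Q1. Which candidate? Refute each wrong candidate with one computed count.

A: A1 gives 3 transactions, not 2
C: A1 gives 17 transactions, not 2
D: A1 gives 5 transactions, not 2
B: all counts match (2,5)

Answer: B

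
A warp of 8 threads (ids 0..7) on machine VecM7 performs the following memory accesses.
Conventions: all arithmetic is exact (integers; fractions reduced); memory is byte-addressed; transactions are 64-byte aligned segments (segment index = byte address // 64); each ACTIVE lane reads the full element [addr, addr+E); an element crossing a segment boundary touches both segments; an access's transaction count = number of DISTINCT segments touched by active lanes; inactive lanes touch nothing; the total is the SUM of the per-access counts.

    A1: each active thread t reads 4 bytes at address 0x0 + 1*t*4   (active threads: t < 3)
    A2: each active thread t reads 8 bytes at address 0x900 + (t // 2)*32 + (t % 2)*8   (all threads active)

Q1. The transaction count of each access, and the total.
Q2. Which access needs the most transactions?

A1: 1 transaction
A2: 2 transactions

Answer: 1,2; total 3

Answer: A2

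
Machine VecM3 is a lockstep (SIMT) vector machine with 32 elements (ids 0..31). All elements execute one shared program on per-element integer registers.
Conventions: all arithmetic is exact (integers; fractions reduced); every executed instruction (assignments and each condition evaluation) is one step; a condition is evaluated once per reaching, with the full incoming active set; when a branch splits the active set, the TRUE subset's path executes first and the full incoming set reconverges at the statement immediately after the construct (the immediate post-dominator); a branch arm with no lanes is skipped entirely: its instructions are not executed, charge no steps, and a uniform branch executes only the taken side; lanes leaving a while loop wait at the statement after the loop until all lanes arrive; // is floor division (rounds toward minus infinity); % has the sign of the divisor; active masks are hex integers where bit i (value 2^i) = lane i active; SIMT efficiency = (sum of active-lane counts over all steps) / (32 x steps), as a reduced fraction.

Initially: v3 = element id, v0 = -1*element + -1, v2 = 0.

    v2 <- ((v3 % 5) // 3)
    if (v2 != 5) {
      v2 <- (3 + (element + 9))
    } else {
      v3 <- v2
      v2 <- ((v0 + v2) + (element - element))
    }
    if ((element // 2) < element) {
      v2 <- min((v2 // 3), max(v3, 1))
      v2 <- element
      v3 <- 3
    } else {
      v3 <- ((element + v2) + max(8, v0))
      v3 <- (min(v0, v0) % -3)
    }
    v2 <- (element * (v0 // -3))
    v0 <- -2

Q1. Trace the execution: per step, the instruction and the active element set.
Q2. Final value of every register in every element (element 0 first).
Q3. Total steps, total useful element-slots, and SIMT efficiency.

step 0: v2 <- ((v3 % 5) // 3)        0xffffffff
step 1: eval (v2 != 5)               0xffffffff
step 2: v2 <- (3 + (element + 9))    0xffffffff
step 3: eval ((element // 2) < element) 0xffffffff
step 4: v2 <- min((v2 // 3), max(v3, 1)) 0xfffffffe
step 5: v2 <- element                0xfffffffe
step 6: v3 <- 3                      0xfffffffe
step 7: v3 <- ((element + v2) + max(8, v0)) 0x00000001
step 8: v3 <- (min(v0, v0) % -3)     0x00000001
step 9: v2 <- (element * (v0 // -3)) 0xffffffff
step 10: v0 <- -2                     0xffffffff

Answer: 11 steps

v3: -1,3,3,3,3,3,3,3,3,3,3,3,3,3,3,3,3,3,3,3,3,3,3,3,3,3,3,3,3,3,3,3
v0: -2,-2,-2,-2,-2,-2,-2,-2,-2,-2,-2,-2,-2,-2,-2,-2,-2,-2,-2,-2,-2,-2,-2,-2,-2,-2,-2,-2,-2,-2,-2,-2
v2: 0,0,2,3,4,10,12,14,24,27,30,44,48,52,70,75,80,102,108,114,140,147,154,184,192,200,234,243,252,290,300,310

steps = 11; useful = 287; efficiency = 287/352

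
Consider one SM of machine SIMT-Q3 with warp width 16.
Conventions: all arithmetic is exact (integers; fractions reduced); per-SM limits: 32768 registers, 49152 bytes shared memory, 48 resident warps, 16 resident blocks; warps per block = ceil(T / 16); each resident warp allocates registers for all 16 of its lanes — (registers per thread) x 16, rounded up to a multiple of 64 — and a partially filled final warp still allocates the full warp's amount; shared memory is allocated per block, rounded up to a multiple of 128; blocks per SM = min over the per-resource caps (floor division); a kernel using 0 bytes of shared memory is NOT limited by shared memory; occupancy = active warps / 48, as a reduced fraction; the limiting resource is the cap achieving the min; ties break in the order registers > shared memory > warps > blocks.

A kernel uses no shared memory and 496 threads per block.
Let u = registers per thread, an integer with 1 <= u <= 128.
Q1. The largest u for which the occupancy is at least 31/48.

Answer: u = 64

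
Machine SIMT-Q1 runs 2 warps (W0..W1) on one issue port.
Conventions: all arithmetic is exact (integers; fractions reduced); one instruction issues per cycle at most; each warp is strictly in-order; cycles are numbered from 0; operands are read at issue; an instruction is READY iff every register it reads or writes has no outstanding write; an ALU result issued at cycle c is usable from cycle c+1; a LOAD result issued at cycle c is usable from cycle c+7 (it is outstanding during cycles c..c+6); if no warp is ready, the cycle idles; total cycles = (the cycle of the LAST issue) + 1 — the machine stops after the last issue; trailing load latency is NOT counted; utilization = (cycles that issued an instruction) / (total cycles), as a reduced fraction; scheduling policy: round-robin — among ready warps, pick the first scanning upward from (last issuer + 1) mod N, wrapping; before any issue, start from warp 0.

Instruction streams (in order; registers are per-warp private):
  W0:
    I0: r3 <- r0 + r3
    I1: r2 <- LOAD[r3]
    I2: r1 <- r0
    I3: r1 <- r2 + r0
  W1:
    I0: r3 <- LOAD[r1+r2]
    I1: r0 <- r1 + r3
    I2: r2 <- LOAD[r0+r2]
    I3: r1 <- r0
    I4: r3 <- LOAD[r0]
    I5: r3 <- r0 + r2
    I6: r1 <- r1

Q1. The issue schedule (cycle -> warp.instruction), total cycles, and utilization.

cycle 0: W0.I0
cycle 1: W1.I0
cycle 2: W0.I1
cycle 3: W0.I2
cycle 4: idle
cycle 5: idle
cycle 6: idle
cycle 7: idle
cycle 8: W1.I1
cycle 9: W0.I3
cycle 10: W1.I2
cycle 11: W1.I3
cycle 12: W1.I4
cycle 13: idle
cycle 14: idle
cycle 15: idle
cycle 16: idle
cycle 17: idle
cycle 18: idle
cycle 19: W1.I5
cycle 20: W1.I6

Answer: 21 cycles, utilization 11/21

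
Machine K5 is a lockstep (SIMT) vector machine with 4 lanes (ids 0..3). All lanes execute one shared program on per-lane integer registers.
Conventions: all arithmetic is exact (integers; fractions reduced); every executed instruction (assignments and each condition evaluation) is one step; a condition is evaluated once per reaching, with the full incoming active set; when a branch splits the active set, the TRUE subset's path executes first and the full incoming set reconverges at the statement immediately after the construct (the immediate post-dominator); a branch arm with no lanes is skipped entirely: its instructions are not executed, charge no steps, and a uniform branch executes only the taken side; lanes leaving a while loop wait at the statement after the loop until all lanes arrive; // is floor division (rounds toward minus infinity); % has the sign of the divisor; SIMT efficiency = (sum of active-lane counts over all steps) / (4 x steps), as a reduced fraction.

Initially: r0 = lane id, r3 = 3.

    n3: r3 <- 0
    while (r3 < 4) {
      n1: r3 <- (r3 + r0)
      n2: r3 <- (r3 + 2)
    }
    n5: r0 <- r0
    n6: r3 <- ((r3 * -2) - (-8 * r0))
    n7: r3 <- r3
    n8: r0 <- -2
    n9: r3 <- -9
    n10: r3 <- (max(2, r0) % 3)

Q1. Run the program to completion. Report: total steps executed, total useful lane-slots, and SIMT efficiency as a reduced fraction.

Answer: 14 steps, 50 useful, 25/28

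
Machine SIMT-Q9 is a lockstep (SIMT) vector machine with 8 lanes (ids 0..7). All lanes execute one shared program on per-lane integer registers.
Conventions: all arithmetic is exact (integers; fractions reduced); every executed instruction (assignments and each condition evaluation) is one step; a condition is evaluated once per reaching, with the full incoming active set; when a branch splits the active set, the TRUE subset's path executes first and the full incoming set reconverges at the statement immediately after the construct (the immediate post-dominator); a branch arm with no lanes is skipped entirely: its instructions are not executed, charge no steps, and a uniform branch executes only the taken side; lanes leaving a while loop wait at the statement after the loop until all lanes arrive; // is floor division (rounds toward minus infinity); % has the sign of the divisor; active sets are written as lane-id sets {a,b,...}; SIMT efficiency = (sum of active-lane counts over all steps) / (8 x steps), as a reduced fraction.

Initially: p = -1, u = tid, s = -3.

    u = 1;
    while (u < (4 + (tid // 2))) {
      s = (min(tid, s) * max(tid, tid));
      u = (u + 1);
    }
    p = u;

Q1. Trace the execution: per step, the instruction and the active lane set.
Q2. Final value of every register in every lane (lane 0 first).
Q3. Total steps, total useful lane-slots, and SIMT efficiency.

step 0: u <- 1                       {0,1,2,3,4,5,6,7}
step 1: eval (u < (4 + (tid // 2)))  {0,1,2,3,4,5,6,7}
step 2: s <- (min(tid, s) * max(tid, tid)) {0,1,2,3,4,5,6,7}
step 3: u <- (u + 1)                 {0,1,2,3,4,5,6,7}
step 4: eval (u < (4 + (tid // 2)))  {0,1,2,3,4,5,6,7}
step 5: s <- (min(tid, s) * max(tid, tid)) {0,1,2,3,4,5,6,7}
step 6: u <- (u + 1)                 {0,1,2,3,4,5,6,7}
step 7: eval (u < (4 + (tid // 2)))  {0,1,2,3,4,5,6,7}
step 8: s <- (min(tid, s) * max(tid, tid)) {0,1,2,3,4,5,6,7}
step 9: u <- (u + 1)                 {0,1,2,3,4,5,6,7}
step 10: eval (u < (4 + (tid // 2)))  {0,1,2,3,4,5,6,7}
step 11: s <- (min(tid, s) * max(tid, tid)) {2,3,4,5,6,7}
step 12: u <- (u + 1)                 {2,3,4,5,6,7}
step 13: eval (u < (4 + (tid // 2)))  {2,3,4,5,6,7}
step 14: s <- (min(tid, s) * max(tid, tid)) {4,5,6,7}
step 15: u <- (u + 1)                 {4,5,6,7}
step 16: eval (u < (4 + (tid // 2)))  {4,5,6,7}
step 17: s <- (min(tid, s) * max(tid, tid)) {6,7}
step 18: u <- (u + 1)                 {6,7}
step 19: eval (u < (4 + (tid // 2)))  {6,7}
step 20: p <- u                       {0,1,2,3,4,5,6,7}

Answer: 21 steps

p: 4,4,5,5,6,6,7,7
u: 4,4,5,5,6,6,7,7
s: 0,-3,-48,-243,-3072,-9375,-139968,-352947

steps = 21; useful = 132; efficiency = 132/168 = 11/14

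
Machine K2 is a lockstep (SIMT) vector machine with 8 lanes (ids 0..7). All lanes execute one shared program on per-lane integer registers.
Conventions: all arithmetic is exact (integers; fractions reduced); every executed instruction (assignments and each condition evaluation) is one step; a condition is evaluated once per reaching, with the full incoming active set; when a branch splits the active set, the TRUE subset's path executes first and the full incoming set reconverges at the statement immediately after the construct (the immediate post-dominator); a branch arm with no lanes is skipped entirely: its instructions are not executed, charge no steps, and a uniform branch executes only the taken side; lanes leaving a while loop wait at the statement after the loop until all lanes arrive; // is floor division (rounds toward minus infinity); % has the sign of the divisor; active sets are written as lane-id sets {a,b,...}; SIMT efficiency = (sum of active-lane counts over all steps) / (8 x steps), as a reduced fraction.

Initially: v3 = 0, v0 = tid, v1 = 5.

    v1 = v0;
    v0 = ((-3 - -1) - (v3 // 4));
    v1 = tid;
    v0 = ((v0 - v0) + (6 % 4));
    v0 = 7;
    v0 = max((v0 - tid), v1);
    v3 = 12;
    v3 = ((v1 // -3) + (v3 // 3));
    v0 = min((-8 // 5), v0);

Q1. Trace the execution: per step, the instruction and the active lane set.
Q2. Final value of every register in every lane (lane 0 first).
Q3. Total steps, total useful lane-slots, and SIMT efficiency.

step 0: v1 <- v0                     {0,1,2,3,4,5,6,7}
step 1: v0 <- ((-3 - -1) - (v3 // 4)) {0,1,2,3,4,5,6,7}
step 2: v1 <- tid                    {0,1,2,3,4,5,6,7}
step 3: v0 <- ((v0 - v0) + (6 % 4))  {0,1,2,3,4,5,6,7}
step 4: v0 <- 7                      {0,1,2,3,4,5,6,7}
step 5: v0 <- max((v0 - tid), v1)    {0,1,2,3,4,5,6,7}
step 6: v3 <- 12                     {0,1,2,3,4,5,6,7}
step 7: v3 <- ((v1 // -3) + (v3 // 3)) {0,1,2,3,4,5,6,7}
step 8: v0 <- min((-8 // 5), v0)     {0,1,2,3,4,5,6,7}

Answer: 9 steps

v3: 4,3,3,3,2,2,2,1
v0: -2,-2,-2,-2,-2,-2,-2,-2
v1: 0,1,2,3,4,5,6,7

steps = 9; useful = 72; efficiency = 72/72 = 1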